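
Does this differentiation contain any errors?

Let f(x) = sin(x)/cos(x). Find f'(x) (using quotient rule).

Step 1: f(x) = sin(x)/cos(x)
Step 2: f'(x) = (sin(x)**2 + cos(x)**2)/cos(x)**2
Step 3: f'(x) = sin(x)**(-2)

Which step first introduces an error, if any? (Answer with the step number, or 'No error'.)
Step 3

Step 3 is incorrect due to a wrong trig function.
The step shows: sin(x)**(-2)
The correct value should be: cos(x)**(-2)

Explanation: cos(x) was incorrectly written as sin(x): the term cos(x)**(-2) was incorrectly written as sin(x)**(-2)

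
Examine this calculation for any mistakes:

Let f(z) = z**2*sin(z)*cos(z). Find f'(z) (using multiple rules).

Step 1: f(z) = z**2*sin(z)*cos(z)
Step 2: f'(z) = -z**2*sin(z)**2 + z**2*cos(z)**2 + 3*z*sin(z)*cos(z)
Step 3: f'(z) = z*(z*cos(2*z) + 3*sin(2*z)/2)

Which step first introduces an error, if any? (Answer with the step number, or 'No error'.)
Step 2

Step 2 is incorrect due to a wrong coefficient.
The step shows: -z**2*sin(z)**2 + z**2*cos(z)**2 + 3*z*sin(z)*cos(z)
The correct value should be: -z**2*sin(z)**2 + z**2*cos(z)**2 + 2*z*sin(z)*cos(z)

Explanation: The coefficient 2 was incorrectly written as 3: the term 2*z*sin(z)*cos(z) was incorrectly written as 3*z*sin(z)*cos(z)
The later steps are derived from this incorrect expression, so the error originates in Step 2.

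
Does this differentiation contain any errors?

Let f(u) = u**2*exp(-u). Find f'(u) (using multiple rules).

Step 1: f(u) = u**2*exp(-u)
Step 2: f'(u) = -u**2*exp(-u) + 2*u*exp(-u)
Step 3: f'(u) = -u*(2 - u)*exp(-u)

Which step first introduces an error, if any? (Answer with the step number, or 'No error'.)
Step 3

Step 3 is incorrect due to a sign flip.
The step shows: -u*(2 - u)*exp(-u)
The correct value should be: u*(2 - u)*exp(-u)

Explanation: The sign of the whole expression was flipped: the term u*(2 - u)*exp(-u) was incorrectly written as -u*(2 - u)*exp(-u)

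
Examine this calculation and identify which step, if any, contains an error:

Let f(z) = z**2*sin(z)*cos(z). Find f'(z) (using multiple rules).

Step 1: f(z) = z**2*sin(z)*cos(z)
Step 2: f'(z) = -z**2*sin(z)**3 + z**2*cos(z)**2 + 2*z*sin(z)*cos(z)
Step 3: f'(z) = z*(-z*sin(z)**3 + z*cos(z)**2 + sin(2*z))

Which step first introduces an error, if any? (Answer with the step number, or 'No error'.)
Step 2

Step 2 is incorrect due to a wrong exponent.
The step shows: -z**2*sin(z)**3 + z**2*cos(z)**2 + 2*z*sin(z)*cos(z)
The correct value should be: -z**2*sin(z)**2 + z**2*cos(z)**2 + 2*z*sin(z)*cos(z)

Explanation: The exponent 2 on sin(z) was incorrectly written as 3: the term -z**2*sin(z)**2 was incorrectly written as -z**2*sin(z)**3
The later steps are derived from this incorrect expression, so the error originates in Step 2.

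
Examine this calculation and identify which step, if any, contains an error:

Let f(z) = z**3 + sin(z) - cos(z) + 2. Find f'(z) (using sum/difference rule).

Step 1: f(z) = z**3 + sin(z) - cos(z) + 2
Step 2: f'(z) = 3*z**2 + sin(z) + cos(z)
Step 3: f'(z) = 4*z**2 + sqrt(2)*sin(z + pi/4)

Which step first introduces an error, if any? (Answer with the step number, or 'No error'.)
Step 3

Step 3 is incorrect due to a wrong coefficient.
The step shows: 4*z**2 + sqrt(2)*sin(z + pi/4)
The correct value should be: 3*z**2 + sqrt(2)*sin(z + pi/4)

Explanation: The coefficient 3 was incorrectly written as 4: the term 3*z**2 was incorrectly written as 4*z**2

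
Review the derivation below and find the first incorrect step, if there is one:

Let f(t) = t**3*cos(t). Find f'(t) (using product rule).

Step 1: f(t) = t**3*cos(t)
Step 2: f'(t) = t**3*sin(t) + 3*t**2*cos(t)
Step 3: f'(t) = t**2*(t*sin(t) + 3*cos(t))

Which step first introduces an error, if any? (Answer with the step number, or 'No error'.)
Step 2

Step 2 is incorrect due to a sign flip.
The step shows: t**3*sin(t) + 3*t**2*cos(t)
The correct value should be: -t**3*sin(t) + 3*t**2*cos(t)

Explanation: The sign of one term was flipped: the term -t**3*sin(t) was incorrectly written as t**3*sin(t)
The later steps are derived from this incorrect expression, so the error originates in Step 2.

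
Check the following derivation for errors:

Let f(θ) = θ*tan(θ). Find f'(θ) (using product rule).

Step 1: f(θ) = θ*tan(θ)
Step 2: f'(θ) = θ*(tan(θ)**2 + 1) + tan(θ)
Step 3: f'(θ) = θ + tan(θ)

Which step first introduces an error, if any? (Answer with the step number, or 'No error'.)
Step 3

Step 3 is incorrect due to a dropped term.
The step shows: θ + tan(θ)
The correct value should be: θ*tan(θ)**2 + θ + tan(θ)

Explanation: A term was dropped: the term θ*tan(θ)**2 was incorrectly omitted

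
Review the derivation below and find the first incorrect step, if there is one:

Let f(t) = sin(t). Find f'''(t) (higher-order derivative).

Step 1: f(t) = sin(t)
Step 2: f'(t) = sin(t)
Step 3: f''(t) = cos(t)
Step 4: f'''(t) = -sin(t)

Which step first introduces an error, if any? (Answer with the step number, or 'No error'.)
Step 2

Step 2 is incorrect due to a wrong trig function.
The step shows: sin(t)
The correct value should be: cos(t)

Explanation: cos(t) was incorrectly written as sin(t): the term cos(t) was incorrectly written as sin(t)
The later steps are derived from this incorrect expression, so the error originates in Step 2.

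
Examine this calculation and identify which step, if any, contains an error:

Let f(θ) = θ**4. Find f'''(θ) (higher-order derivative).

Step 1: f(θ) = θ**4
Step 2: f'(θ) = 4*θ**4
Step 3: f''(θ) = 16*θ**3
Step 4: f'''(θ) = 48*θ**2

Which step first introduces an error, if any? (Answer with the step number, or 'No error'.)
Step 2

Step 2 is incorrect due to a wrong exponent.
The step shows: 4*θ**4
The correct value should be: 4*θ**3

Explanation: The exponent 3 on θ was incorrectly written as 4: the term 4*θ**3 was incorrectly written as 4*θ**4
The later steps are derived from this incorrect expression, so the error originates in Step 2.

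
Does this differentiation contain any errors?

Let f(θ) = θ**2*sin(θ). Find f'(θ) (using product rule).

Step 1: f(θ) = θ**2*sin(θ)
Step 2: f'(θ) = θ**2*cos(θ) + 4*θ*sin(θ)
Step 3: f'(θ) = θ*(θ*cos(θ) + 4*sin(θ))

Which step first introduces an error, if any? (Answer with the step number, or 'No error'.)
Step 2

Step 2 is incorrect due to a wrong coefficient.
The step shows: θ**2*cos(θ) + 4*θ*sin(θ)
The correct value should be: θ**2*cos(θ) + 2*θ*sin(θ)

Explanation: The coefficient 2 was incorrectly written as 4: the term 2*θ*sin(θ) was incorrectly written as 4*θ*sin(θ)
The later steps are derived from this incorrect expression, so the error originates in Step 2.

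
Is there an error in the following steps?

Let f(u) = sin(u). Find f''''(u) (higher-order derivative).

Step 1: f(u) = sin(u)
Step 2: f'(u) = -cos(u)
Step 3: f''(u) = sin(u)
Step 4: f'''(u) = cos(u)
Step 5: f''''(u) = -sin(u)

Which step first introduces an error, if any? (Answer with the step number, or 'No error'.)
Step 2

Step 2 is incorrect due to a sign flip.
The step shows: -cos(u)
The correct value should be: cos(u)

Explanation: The sign of the whole expression was flipped: the term cos(u) was incorrectly written as -cos(u)
The later steps are derived from this incorrect expression, so the error originates in Step 2.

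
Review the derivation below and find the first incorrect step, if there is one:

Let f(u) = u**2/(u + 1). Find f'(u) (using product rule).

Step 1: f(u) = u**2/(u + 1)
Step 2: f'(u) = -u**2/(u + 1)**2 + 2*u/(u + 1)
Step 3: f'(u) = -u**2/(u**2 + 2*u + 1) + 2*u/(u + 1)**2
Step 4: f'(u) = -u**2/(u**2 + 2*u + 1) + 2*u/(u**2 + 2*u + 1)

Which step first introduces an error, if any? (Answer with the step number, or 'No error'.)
Step 3

Step 3 is incorrect due to a wrong exponent.
The step shows: -u**2/(u**2 + 2*u + 1) + 2*u/(u + 1)**2
The correct value should be: -u**2/(u**2 + 2*u + 1) + 2*u/(u + 1)

Explanation: The exponent -1 on u + 1 was incorrectly written as -2: the term 2*u/(u + 1) was incorrectly written as 2*u/(u + 1)**2
The later steps are derived from this incorrect expression, so the error originates in Step 3.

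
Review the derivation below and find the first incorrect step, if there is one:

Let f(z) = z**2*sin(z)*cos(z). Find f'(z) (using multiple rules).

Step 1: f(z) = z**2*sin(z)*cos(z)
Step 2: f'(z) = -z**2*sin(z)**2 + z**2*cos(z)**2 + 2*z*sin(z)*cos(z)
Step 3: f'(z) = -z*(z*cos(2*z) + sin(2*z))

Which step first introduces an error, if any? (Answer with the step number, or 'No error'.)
Step 3

Step 3 is incorrect due to a sign flip.
The step shows: -z*(z*cos(2*z) + sin(2*z))
The correct value should be: z*(z*cos(2*z) + sin(2*z))

Explanation: The sign of the whole expression was flipped: the term z*(z*cos(2*z) + sin(2*z)) was incorrectly written as -z*(z*cos(2*z) + sin(2*z))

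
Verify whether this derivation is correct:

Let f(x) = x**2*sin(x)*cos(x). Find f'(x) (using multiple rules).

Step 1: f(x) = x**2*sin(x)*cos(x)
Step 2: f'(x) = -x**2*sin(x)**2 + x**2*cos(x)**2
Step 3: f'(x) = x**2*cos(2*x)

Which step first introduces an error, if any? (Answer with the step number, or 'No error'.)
Step 2

Step 2 is incorrect due to a dropped term.
The step shows: -x**2*sin(x)**2 + x**2*cos(x)**2
The correct value should be: -x**2*sin(x)**2 + x**2*cos(x)**2 + 2*x*sin(x)*cos(x)

Explanation: A term was dropped: the term 2*x*sin(x)*cos(x) was incorrectly omitted
The later steps are derived from this incorrect expression, so the error originates in Step 2.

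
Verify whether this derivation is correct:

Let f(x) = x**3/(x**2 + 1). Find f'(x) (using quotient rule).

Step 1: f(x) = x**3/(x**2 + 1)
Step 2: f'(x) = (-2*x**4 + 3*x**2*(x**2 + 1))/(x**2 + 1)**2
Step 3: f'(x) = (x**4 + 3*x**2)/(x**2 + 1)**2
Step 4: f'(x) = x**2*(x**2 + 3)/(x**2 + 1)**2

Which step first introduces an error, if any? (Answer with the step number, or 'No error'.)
No error

All steps in this derivation are correct.
The final answer f'(x) = x**2*(x**2 + 3)/(x**2 + 1)**2 is valid.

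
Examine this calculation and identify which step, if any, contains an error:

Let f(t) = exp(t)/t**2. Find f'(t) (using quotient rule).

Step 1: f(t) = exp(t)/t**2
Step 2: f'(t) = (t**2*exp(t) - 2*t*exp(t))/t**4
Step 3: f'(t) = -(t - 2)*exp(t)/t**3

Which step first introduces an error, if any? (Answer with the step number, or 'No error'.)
Step 3

Step 3 is incorrect due to a sign flip.
The step shows: -(t - 2)*exp(t)/t**3
The correct value should be: (t - 2)*exp(t)/t**3

Explanation: The sign of the whole expression was flipped: the term (t - 2)*exp(t)/t**3 was incorrectly written as -(t - 2)*exp(t)/t**3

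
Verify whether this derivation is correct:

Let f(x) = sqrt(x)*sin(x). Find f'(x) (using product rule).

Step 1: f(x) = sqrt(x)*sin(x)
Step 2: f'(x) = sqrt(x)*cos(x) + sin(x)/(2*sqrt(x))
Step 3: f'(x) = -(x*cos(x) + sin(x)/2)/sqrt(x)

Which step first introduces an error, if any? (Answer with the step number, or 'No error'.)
Step 3

Step 3 is incorrect due to a sign flip.
The step shows: -(x*cos(x) + sin(x)/2)/sqrt(x)
The correct value should be: (x*cos(x) + sin(x)/2)/sqrt(x)

Explanation: The sign of the whole expression was flipped: the term (x*cos(x) + sin(x)/2)/sqrt(x) was incorrectly written as -(x*cos(x) + sin(x)/2)/sqrt(x)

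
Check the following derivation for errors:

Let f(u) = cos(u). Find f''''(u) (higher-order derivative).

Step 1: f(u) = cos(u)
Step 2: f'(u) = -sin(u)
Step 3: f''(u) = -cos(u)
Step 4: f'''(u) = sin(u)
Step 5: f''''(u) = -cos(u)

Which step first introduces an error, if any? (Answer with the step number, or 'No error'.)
Step 5

Step 5 is incorrect due to a sign flip.
The step shows: -cos(u)
The correct value should be: cos(u)

Explanation: The sign of the whole expression was flipped: the term cos(u) was incorrectly written as -cos(u)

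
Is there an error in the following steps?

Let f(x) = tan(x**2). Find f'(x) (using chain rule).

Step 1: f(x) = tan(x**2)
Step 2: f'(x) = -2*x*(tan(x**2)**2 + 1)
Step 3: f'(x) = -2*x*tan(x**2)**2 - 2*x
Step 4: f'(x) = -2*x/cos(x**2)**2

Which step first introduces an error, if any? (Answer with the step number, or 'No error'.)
Step 2

Step 2 is incorrect due to a sign flip.
The step shows: -2*x*(tan(x**2)**2 + 1)
The correct value should be: 2*x*(tan(x**2)**2 + 1)

Explanation: The sign of the whole expression was flipped: the term 2*x*(tan(x**2)**2 + 1) was incorrectly written as -2*x*(tan(x**2)**2 + 1)
The later steps are derived from this incorrect expression, so the error originates in Step 2.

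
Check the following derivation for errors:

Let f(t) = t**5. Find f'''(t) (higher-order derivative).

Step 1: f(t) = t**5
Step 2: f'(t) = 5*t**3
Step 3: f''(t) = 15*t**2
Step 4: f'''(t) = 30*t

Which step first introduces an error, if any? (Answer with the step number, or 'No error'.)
Step 2

Step 2 is incorrect due to a wrong exponent.
The step shows: 5*t**3
The correct value should be: 5*t**4

Explanation: The exponent 4 on t was incorrectly written as 3: the term 5*t**4 was incorrectly written as 5*t**3
The later steps are derived from this incorrect expression, so the error originates in Step 2.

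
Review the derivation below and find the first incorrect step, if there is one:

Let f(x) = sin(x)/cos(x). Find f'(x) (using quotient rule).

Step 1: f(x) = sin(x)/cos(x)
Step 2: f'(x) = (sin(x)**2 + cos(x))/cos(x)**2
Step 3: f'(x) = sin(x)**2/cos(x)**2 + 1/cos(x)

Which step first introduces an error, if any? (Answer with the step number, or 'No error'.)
Step 2

Step 2 is incorrect due to a wrong exponent.
The step shows: (sin(x)**2 + cos(x))/cos(x)**2
The correct value should be: (sin(x)**2 + cos(x)**2)/cos(x)**2

Explanation: The exponent 2 on cos(x) was incorrectly written as 1: the term (sin(x)**2 + cos(x)**2)/cos(x)**2 was incorrectly written as (sin(x)**2 + cos(x))/cos(x)**2
The later steps are derived from this incorrect expression, so the error originates in Step 2.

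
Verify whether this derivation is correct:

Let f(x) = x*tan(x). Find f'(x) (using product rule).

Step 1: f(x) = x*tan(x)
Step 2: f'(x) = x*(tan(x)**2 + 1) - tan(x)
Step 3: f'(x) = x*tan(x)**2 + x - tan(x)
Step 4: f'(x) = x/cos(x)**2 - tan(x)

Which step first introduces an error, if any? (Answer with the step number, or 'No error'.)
Step 2

Step 2 is incorrect due to a sign flip.
The step shows: x*(tan(x)**2 + 1) - tan(x)
The correct value should be: x*(tan(x)**2 + 1) + tan(x)

Explanation: The sign of one term was flipped: the term tan(x) was incorrectly written as -tan(x)
The later steps are derived from this incorrect expression, so the error originates in Step 2.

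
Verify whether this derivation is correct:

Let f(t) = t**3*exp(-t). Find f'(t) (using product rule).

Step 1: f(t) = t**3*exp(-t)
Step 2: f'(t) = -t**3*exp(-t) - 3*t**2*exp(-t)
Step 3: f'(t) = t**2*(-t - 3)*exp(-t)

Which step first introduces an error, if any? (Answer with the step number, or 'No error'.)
Step 2

Step 2 is incorrect due to a sign flip.
The step shows: -t**3*exp(-t) - 3*t**2*exp(-t)
The correct value should be: -t**3*exp(-t) + 3*t**2*exp(-t)

Explanation: The sign of one term was flipped: the term 3*t**2*exp(-t) was incorrectly written as -3*t**2*exp(-t)
The later steps are derived from this incorrect expression, so the error originates in Step 2.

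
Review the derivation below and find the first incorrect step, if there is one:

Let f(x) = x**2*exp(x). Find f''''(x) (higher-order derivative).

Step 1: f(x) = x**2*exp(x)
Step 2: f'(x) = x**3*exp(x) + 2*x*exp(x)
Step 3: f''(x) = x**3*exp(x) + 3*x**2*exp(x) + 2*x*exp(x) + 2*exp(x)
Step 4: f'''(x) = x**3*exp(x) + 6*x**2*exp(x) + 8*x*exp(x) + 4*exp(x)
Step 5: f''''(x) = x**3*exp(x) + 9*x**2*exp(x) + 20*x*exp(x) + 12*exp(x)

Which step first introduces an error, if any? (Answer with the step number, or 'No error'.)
Step 2

Step 2 is incorrect due to a wrong exponent.
The step shows: x**3*exp(x) + 2*x*exp(x)
The correct value should be: x**2*exp(x) + 2*x*exp(x)

Explanation: The exponent 2 on x was incorrectly written as 3: the term x**2*exp(x) was incorrectly written as x**3*exp(x)
The later steps are derived from this incorrect expression, so the error originates in Step 2.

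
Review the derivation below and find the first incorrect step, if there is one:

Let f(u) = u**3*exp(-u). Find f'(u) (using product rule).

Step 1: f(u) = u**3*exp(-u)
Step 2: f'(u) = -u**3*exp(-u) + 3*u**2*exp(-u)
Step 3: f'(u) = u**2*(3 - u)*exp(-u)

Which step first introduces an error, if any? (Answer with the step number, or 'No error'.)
No error

All steps in this derivation are correct.
The final answer f'(u) = u**2*(3 - u)*exp(-u) is valid.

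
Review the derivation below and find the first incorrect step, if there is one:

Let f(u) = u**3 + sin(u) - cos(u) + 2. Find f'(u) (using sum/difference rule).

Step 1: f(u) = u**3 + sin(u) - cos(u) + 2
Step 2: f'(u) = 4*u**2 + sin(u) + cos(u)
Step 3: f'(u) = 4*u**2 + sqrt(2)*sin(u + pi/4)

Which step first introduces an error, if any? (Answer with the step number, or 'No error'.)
Step 2

Step 2 is incorrect due to a wrong coefficient.
The step shows: 4*u**2 + sin(u) + cos(u)
The correct value should be: 3*u**2 + sin(u) + cos(u)

Explanation: The coefficient 3 was incorrectly written as 4: the term 3*u**2 was incorrectly written as 4*u**2
The later steps are derived from this incorrect expression, so the error originates in Step 2.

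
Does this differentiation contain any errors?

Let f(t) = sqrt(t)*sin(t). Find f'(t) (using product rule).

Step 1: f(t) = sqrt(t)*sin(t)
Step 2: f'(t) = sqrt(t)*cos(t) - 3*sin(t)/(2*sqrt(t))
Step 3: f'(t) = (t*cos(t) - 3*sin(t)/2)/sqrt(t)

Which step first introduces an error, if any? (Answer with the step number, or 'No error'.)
Step 2

Step 2 is incorrect due to a wrong coefficient.
The step shows: sqrt(t)*cos(t) - 3*sin(t)/(2*sqrt(t))
The correct value should be: sqrt(t)*cos(t) + sin(t)/(2*sqrt(t))

Explanation: The coefficient 1/2 was incorrectly written as -3/2: the term sin(t)/(2*sqrt(t)) was incorrectly written as -3*sin(t)/(2*sqrt(t))
The later steps are derived from this incorrect expression, so the error originates in Step 2.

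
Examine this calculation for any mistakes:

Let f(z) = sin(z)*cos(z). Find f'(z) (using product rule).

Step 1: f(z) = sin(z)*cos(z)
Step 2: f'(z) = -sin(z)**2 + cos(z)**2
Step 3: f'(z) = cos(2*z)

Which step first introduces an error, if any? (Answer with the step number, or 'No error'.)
No error

All steps in this derivation are correct.
The final answer f'(z) = cos(2*z) is valid.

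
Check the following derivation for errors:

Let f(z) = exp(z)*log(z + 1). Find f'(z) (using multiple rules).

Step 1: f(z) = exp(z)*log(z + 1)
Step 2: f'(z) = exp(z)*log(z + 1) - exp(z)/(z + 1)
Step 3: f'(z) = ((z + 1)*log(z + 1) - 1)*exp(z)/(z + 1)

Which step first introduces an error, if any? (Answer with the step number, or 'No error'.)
Step 2

Step 2 is incorrect due to a sign flip.
The step shows: exp(z)*log(z + 1) - exp(z)/(z + 1)
The correct value should be: exp(z)*log(z + 1) + exp(z)/(z + 1)

Explanation: The sign of one term was flipped: the term exp(z)/(z + 1) was incorrectly written as -exp(z)/(z + 1)
The later steps are derived from this incorrect expression, so the error originates in Step 2.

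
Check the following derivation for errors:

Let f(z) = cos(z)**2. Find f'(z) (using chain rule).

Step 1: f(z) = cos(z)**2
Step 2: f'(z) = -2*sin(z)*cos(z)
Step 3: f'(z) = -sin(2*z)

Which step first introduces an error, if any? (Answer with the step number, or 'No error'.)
No error

All steps in this derivation are correct.
The final answer f'(z) = -sin(2*z) is valid.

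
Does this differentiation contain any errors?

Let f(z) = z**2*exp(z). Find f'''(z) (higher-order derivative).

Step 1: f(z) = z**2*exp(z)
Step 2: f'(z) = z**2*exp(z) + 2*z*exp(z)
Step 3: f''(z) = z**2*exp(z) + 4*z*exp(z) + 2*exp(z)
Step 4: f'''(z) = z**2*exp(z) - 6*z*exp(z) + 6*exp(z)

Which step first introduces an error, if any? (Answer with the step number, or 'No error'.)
Step 4

Step 4 is incorrect due to a sign flip.
The step shows: z**2*exp(z) - 6*z*exp(z) + 6*exp(z)
The correct value should be: z**2*exp(z) + 6*z*exp(z) + 6*exp(z)

Explanation: The sign of one term was flipped: the term 6*z*exp(z) was incorrectly written as -6*z*exp(z)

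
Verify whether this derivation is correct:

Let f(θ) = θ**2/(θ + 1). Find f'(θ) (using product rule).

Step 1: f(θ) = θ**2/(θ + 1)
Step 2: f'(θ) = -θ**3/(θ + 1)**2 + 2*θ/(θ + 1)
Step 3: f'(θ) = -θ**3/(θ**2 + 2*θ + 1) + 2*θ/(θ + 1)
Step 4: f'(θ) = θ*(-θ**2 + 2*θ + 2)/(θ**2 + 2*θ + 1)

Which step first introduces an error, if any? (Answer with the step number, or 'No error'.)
Step 2

Step 2 is incorrect due to a wrong exponent.
The step shows: -θ**3/(θ + 1)**2 + 2*θ/(θ + 1)
The correct value should be: -θ**2/(θ + 1)**2 + 2*θ/(θ + 1)

Explanation: The exponent 2 on θ was incorrectly written as 3: the term -θ**2/(θ + 1)**2 was incorrectly written as -θ**3/(θ + 1)**2
The later steps are derived from this incorrect expression, so the error originates in Step 2.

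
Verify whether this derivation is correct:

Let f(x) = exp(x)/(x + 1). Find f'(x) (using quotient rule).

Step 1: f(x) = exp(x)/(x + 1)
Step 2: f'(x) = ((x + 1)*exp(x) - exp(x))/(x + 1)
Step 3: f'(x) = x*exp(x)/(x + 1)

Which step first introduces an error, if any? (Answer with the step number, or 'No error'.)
Step 2

Step 2 is incorrect due to a wrong exponent.
The step shows: ((x + 1)*exp(x) - exp(x))/(x + 1)
The correct value should be: ((x + 1)*exp(x) - exp(x))/(x + 1)**2

Explanation: The exponent -2 on x + 1 was incorrectly written as -1: the term ((x + 1)*exp(x) - exp(x))/(x + 1)**2 was incorrectly written as ((x + 1)*exp(x) - exp(x))/(x + 1)
The later steps are derived from this incorrect expression, so the error originates in Step 2.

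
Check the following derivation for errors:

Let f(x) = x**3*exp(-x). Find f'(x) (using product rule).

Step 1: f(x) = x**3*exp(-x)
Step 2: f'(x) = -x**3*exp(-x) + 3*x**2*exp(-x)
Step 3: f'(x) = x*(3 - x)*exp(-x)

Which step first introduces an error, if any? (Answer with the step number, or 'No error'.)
Step 3

Step 3 is incorrect due to a wrong exponent.
The step shows: x*(3 - x)*exp(-x)
The correct value should be: x**2*(3 - x)*exp(-x)

Explanation: The exponent 2 on x was incorrectly written as 1: the term x**2*(3 - x)*exp(-x) was incorrectly written as x*(3 - x)*exp(-x)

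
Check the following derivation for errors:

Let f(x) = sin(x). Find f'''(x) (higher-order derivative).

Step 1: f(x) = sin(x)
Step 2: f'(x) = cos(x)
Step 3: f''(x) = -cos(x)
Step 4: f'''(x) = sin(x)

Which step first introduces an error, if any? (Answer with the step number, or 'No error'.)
Step 3

Step 3 is incorrect due to a wrong trig function.
The step shows: -cos(x)
The correct value should be: -sin(x)

Explanation: sin(x) was incorrectly written as cos(x): the term -sin(x) was incorrectly written as -cos(x)
The later steps are derived from this incorrect expression, so the error originates in Step 3.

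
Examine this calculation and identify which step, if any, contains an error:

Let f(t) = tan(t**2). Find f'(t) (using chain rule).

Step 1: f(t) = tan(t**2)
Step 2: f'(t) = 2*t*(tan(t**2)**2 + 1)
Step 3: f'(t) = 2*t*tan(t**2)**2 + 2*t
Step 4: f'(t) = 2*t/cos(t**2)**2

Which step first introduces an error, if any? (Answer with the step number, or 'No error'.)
No error

All steps in this derivation are correct.
The final answer f'(t) = 2*t/cos(t**2)**2 is valid.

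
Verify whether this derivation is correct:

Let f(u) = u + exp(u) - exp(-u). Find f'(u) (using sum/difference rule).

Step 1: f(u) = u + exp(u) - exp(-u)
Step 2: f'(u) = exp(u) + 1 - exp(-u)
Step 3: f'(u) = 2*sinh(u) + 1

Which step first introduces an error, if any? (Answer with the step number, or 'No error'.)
Step 2

Step 2 is incorrect due to a sign flip.
The step shows: exp(u) + 1 - exp(-u)
The correct value should be: exp(u) + 1 + exp(-u)

Explanation: The sign of one term was flipped: the term exp(-u) was incorrectly written as -exp(-u)
The later steps are derived from this incorrect expression, so the error originates in Step 2.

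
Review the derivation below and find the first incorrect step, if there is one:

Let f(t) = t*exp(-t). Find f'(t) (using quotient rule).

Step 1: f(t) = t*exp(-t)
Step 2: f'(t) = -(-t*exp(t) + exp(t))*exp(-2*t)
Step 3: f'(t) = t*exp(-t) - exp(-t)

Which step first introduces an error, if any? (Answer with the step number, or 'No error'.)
Step 2

Step 2 is incorrect due to a sign flip.
The step shows: -(-t*exp(t) + exp(t))*exp(-2*t)
The correct value should be: (-t*exp(t) + exp(t))*exp(-2*t)

Explanation: The sign of the whole expression was flipped: the term (-t*exp(t) + exp(t))*exp(-2*t) was incorrectly written as -(-t*exp(t) + exp(t))*exp(-2*t)
The later steps are derived from this incorrect expression, so the error originates in Step 2.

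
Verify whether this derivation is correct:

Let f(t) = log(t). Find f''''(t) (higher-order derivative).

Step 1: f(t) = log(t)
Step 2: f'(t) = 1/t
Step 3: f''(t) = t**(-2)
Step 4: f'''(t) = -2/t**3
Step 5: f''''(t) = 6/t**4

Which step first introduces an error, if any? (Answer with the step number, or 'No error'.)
Step 3

Step 3 is incorrect due to a sign flip.
The step shows: t**(-2)
The correct value should be: -1/t**2

Explanation: The sign of the whole expression was flipped: the term -1/t**2 was incorrectly written as t**(-2)
The later steps are derived from this incorrect expression, so the error originates in Step 3.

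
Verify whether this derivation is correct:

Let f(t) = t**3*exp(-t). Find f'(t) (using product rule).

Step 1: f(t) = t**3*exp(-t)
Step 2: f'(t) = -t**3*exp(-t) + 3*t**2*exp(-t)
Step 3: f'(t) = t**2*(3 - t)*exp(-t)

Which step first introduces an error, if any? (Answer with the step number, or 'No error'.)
No error

All steps in this derivation are correct.
The final answer f'(t) = t**2*(3 - t)*exp(-t) is valid.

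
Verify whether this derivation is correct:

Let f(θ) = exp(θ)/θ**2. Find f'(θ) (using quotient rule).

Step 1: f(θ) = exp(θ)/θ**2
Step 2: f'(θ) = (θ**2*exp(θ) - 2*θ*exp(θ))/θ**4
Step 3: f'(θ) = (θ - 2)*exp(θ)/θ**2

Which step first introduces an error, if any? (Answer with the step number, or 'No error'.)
Step 3

Step 3 is incorrect due to a wrong exponent.
The step shows: (θ - 2)*exp(θ)/θ**2
The correct value should be: (θ - 2)*exp(θ)/θ**3

Explanation: The exponent -3 on θ was incorrectly written as -2: the term (θ - 2)*exp(θ)/θ**3 was incorrectly written as (θ - 2)*exp(θ)/θ**2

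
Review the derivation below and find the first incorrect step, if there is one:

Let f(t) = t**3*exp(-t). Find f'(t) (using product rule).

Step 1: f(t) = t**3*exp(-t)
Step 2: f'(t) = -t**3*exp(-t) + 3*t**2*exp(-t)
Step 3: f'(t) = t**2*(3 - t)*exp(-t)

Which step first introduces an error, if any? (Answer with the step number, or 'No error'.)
No error

All steps in this derivation are correct.
The final answer f'(t) = t**2*(3 - t)*exp(-t) is valid.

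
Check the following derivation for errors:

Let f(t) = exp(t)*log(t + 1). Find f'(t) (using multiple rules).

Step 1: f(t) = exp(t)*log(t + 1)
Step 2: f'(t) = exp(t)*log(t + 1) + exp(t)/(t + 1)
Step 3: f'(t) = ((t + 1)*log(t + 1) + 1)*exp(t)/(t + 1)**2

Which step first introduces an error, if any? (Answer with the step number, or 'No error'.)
Step 3

Step 3 is incorrect due to a wrong exponent.
The step shows: ((t + 1)*log(t + 1) + 1)*exp(t)/(t + 1)**2
The correct value should be: ((t + 1)*log(t + 1) + 1)*exp(t)/(t + 1)

Explanation: The exponent -1 on t + 1 was incorrectly written as -2: the term ((t + 1)*log(t + 1) + 1)*exp(t)/(t + 1) was incorrectly written as ((t + 1)*log(t + 1) + 1)*exp(t)/(t + 1)**2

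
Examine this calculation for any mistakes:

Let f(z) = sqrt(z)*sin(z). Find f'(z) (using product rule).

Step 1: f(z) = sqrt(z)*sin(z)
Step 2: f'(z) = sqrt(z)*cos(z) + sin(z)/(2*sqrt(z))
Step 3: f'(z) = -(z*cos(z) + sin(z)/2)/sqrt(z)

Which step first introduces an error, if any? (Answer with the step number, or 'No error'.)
Step 3

Step 3 is incorrect due to a sign flip.
The step shows: -(z*cos(z) + sin(z)/2)/sqrt(z)
The correct value should be: (z*cos(z) + sin(z)/2)/sqrt(z)

Explanation: The sign of the whole expression was flipped: the term (z*cos(z) + sin(z)/2)/sqrt(z) was incorrectly written as -(z*cos(z) + sin(z)/2)/sqrt(z)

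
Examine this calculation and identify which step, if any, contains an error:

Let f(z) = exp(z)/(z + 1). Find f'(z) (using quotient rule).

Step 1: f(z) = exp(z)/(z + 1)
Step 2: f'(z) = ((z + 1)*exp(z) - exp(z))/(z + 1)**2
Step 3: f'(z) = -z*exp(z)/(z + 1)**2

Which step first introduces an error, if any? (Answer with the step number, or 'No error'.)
Step 3

Step 3 is incorrect due to a sign flip.
The step shows: -z*exp(z)/(z + 1)**2
The correct value should be: z*exp(z)/(z + 1)**2

Explanation: The sign of the whole expression was flipped: the term z*exp(z)/(z + 1)**2 was incorrectly written as -z*exp(z)/(z + 1)**2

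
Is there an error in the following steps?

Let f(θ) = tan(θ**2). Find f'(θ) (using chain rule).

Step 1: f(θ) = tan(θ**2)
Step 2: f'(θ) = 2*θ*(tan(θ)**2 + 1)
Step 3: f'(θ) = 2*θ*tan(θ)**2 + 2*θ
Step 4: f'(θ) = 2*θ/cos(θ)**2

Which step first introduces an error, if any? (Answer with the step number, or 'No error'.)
Step 2

Step 2 is incorrect due to a wrong exponent.
The step shows: 2*θ*(tan(θ)**2 + 1)
The correct value should be: 2*θ*(tan(θ**2)**2 + 1)

Explanation: The exponent 2 on θ was incorrectly written as 1: the term 2*θ*(tan(θ**2)**2 + 1) was incorrectly written as 2*θ*(tan(θ)**2 + 1)
The later steps are derived from this incorrect expression, so the error originates in Step 2.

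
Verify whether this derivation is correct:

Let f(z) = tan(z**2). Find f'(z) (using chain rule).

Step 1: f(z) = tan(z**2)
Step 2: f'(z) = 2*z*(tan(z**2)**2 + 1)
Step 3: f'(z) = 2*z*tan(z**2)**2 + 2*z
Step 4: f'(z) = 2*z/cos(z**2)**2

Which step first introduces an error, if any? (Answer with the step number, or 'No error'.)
No error

All steps in this derivation are correct.
The final answer f'(z) = 2*z/cos(z**2)**2 is valid.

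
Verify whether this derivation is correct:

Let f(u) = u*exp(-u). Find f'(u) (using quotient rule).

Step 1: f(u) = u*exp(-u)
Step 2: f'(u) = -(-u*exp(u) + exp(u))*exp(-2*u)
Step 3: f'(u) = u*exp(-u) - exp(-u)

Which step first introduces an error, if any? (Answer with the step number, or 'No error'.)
Step 2

Step 2 is incorrect due to a sign flip.
The step shows: -(-u*exp(u) + exp(u))*exp(-2*u)
The correct value should be: (-u*exp(u) + exp(u))*exp(-2*u)

Explanation: The sign of the whole expression was flipped: the term (-u*exp(u) + exp(u))*exp(-2*u) was incorrectly written as -(-u*exp(u) + exp(u))*exp(-2*u)
The later steps are derived from this incorrect expression, so the error originates in Step 2.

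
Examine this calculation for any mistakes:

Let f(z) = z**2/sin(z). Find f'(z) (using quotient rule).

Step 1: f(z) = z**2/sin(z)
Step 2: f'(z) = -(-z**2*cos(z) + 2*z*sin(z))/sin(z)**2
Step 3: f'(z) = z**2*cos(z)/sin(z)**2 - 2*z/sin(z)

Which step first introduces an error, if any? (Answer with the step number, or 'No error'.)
Step 2

Step 2 is incorrect due to a sign flip.
The step shows: -(-z**2*cos(z) + 2*z*sin(z))/sin(z)**2
The correct value should be: (-z**2*cos(z) + 2*z*sin(z))/sin(z)**2

Explanation: The sign of the whole expression was flipped: the term (-z**2*cos(z) + 2*z*sin(z))/sin(z)**2 was incorrectly written as -(-z**2*cos(z) + 2*z*sin(z))/sin(z)**2
The later steps are derived from this incorrect expression, so the error originates in Step 2.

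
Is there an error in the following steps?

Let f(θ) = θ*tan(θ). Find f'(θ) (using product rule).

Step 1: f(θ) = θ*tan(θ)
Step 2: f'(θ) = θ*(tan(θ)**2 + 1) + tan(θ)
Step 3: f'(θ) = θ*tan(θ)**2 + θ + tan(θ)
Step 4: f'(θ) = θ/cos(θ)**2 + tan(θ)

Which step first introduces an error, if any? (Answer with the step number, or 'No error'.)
No error

All steps in this derivation are correct.
The final answer f'(θ) = θ/cos(θ)**2 + tan(θ) is valid.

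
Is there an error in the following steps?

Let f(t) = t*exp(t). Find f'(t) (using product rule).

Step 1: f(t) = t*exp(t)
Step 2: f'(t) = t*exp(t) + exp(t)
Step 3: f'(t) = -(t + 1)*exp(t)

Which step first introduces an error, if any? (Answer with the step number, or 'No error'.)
Step 3

Step 3 is incorrect due to a sign flip.
The step shows: -(t + 1)*exp(t)
The correct value should be: (t + 1)*exp(t)

Explanation: The sign of the whole expression was flipped: the term (t + 1)*exp(t) was incorrectly written as -(t + 1)*exp(t)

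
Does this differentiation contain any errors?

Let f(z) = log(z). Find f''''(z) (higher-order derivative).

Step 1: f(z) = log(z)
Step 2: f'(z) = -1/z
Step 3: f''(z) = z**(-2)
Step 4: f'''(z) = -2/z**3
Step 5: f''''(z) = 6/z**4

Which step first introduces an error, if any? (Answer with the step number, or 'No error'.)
Step 2

Step 2 is incorrect due to a sign flip.
The step shows: -1/z
The correct value should be: 1/z

Explanation: The sign of the whole expression was flipped: the term 1/z was incorrectly written as -1/z
The later steps are derived from this incorrect expression, so the error originates in Step 2.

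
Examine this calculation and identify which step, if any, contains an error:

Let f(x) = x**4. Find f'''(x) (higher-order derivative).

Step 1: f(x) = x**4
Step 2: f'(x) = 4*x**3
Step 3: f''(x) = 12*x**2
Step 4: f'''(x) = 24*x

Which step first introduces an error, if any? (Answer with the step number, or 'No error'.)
No error

All steps in this derivation are correct.
The final answer f'''(x) = 24*x is valid.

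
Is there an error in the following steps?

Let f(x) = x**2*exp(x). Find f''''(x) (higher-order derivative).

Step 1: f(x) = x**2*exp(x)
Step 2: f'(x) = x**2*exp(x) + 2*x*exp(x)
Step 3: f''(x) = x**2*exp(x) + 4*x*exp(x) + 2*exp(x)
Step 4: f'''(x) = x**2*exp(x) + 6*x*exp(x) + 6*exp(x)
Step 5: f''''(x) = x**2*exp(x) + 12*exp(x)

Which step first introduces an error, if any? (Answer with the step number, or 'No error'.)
Step 5

Step 5 is incorrect due to a dropped term.
The step shows: x**2*exp(x) + 12*exp(x)
The correct value should be: x**2*exp(x) + 8*x*exp(x) + 12*exp(x)

Explanation: A term was dropped: the term 8*x*exp(x) was incorrectly omitted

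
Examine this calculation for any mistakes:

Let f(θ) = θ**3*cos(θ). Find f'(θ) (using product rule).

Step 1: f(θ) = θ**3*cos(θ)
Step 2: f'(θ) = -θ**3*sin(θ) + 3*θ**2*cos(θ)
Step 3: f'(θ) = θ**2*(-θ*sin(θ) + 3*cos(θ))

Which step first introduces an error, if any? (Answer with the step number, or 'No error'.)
No error

All steps in this derivation are correct.
The final answer f'(θ) = θ**2*(-θ*sin(θ) + 3*cos(θ)) is valid.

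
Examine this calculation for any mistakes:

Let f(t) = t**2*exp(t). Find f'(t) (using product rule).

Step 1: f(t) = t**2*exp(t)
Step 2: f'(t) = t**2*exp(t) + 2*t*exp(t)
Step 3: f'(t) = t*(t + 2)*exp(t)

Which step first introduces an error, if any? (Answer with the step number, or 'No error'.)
No error

All steps in this derivation are correct.
The final answer f'(t) = t*(t + 2)*exp(t) is valid.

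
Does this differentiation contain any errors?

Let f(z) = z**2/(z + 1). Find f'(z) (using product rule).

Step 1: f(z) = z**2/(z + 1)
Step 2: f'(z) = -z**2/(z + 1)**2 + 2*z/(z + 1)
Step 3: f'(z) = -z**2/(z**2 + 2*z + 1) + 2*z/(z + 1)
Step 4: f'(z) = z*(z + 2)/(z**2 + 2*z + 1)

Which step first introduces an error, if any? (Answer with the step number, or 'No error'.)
No error

All steps in this derivation are correct.
The final answer f'(z) = z*(z + 2)/(z**2 + 2*z + 1) is valid.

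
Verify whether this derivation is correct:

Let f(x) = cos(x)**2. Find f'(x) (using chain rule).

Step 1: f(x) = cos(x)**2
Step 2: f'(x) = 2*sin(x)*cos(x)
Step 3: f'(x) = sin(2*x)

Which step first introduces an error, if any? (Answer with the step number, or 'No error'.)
Step 2

Step 2 is incorrect due to a sign flip.
The step shows: 2*sin(x)*cos(x)
The correct value should be: -2*sin(x)*cos(x)

Explanation: The sign of the whole expression was flipped: the term -2*sin(x)*cos(x) was incorrectly written as 2*sin(x)*cos(x)
The later steps are derived from this incorrect expression, so the error originates in Step 2.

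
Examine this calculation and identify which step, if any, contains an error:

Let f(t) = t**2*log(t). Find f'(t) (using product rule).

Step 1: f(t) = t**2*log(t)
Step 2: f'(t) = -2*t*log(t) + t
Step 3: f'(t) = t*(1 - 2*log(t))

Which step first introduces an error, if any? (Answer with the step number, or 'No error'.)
Step 2

Step 2 is incorrect due to a sign flip.
The step shows: -2*t*log(t) + t
The correct value should be: 2*t*log(t) + t

Explanation: The sign of one term was flipped: the term 2*t*log(t) was incorrectly written as -2*t*log(t)
The later steps are derived from this incorrect expression, so the error originates in Step 2.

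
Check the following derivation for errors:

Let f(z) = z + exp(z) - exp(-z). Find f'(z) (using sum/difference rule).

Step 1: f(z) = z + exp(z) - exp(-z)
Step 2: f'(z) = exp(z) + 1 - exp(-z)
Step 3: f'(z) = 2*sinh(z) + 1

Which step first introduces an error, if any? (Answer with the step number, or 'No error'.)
Step 2

Step 2 is incorrect due to a sign flip.
The step shows: exp(z) + 1 - exp(-z)
The correct value should be: exp(z) + 1 + exp(-z)

Explanation: The sign of one term was flipped: the term exp(-z) was incorrectly written as -exp(-z)
The later steps are derived from this incorrect expression, so the error originates in Step 2.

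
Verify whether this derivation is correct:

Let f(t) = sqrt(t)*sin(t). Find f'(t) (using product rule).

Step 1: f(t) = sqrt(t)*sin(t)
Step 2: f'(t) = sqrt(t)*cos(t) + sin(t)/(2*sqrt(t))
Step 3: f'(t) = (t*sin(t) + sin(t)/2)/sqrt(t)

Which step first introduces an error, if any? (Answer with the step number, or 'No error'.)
Step 3

Step 3 is incorrect due to a wrong trig function.
The step shows: (t*sin(t) + sin(t)/2)/sqrt(t)
The correct value should be: (t*cos(t) + sin(t)/2)/sqrt(t)

Explanation: cos(t) was incorrectly written as sin(t): the term (t*cos(t) + sin(t)/2)/sqrt(t) was incorrectly written as (t*sin(t) + sin(t)/2)/sqrt(t)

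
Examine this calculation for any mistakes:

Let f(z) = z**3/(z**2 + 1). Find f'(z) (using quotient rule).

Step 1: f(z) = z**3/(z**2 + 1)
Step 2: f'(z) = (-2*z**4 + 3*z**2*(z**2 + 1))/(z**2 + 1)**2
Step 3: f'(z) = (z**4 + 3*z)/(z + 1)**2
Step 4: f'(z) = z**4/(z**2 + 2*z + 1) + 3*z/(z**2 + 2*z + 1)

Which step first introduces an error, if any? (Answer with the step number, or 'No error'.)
Step 3

Step 3 is incorrect due to a wrong exponent.
The step shows: (z**4 + 3*z)/(z + 1)**2
The correct value should be: (z**4 + 3*z**2)/(z**2 + 1)**2

Explanation: The exponent 2 on z was incorrectly written as 1: the term (z**4 + 3*z**2)/(z**2 + 1)**2 was incorrectly written as (z**4 + 3*z)/(z + 1)**2
The later steps are derived from this incorrect expression, so the error originates in Step 3.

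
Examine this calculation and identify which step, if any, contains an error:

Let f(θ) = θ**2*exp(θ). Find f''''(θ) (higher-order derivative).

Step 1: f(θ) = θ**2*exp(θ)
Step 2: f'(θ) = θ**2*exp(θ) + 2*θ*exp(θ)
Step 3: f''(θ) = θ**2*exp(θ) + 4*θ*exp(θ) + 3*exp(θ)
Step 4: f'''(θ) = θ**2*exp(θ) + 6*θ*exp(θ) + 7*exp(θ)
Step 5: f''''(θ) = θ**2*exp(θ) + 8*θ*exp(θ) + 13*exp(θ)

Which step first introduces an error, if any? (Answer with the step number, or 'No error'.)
Step 3

Step 3 is incorrect due to a wrong coefficient.
The step shows: θ**2*exp(θ) + 4*θ*exp(θ) + 3*exp(θ)
The correct value should be: θ**2*exp(θ) + 4*θ*exp(θ) + 2*exp(θ)

Explanation: The coefficient 2 was incorrectly written as 3: the term 2*exp(θ) was incorrectly written as 3*exp(θ)
The later steps are derived from this incorrect expression, so the error originates in Step 3.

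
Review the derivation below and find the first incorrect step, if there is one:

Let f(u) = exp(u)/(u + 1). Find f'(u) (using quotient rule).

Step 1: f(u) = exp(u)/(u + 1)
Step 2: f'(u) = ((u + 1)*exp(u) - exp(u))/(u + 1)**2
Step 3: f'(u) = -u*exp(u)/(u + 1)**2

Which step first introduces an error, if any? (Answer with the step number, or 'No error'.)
Step 3

Step 3 is incorrect due to a sign flip.
The step shows: -u*exp(u)/(u + 1)**2
The correct value should be: u*exp(u)/(u + 1)**2

Explanation: The sign of the whole expression was flipped: the term u*exp(u)/(u + 1)**2 was incorrectly written as -u*exp(u)/(u + 1)**2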